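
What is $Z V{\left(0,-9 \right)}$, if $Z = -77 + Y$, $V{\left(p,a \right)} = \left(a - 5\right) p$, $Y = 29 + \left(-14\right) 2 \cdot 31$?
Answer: $0$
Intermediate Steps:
$Y = -839$ ($Y = 29 - 868 = -839$)
$V{\left(p,a \right)} = p \left(-5 + a\right)$ ($V{\left(p,a \right)} = \left(-5 + a\right) p = p \left(-5 + a\right)$)
$Z = -916$ ($Z = -77 - 839 = -916$)
$Z V{\left(0,-9 \right)} = - 916 \cdot 0 \left(-5 - 9\right) = - 916 \cdot 0 \left(-14\right) = \left(-916\right) 0 = 0$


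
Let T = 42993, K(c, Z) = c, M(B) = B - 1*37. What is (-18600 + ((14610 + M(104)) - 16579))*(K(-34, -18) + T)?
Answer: -880745418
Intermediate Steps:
M(B) = -37 + B (M(B) = B - 37 = -37 + B)
(-18600 + ((14610 + M(104)) - 16579))*(K(-34, -18) + T) = (-18600 + ((14610 + (-37 + 104)) - 16579))*(-34 + 42993) = (-18600 + ((14610 + 67) - 16579))*42959 = (-18600 + (14677 - 16579))*42959 = (-18600 - 1902)*42959 = -20502*42959 = -880745418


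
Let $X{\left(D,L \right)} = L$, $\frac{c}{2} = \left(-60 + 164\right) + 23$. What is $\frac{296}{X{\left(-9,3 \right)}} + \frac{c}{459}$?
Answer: $\frac{45542}{459} \approx 99.22$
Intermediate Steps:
$c = 254$ ($c = 2 \left(\left(-60 + 164\right) + 23\right) = 2 \left(104 + 23\right) = 2 \cdot 127 = 254$)
$\frac{296}{X{\left(-9,3 \right)}} + \frac{c}{459} = \frac{296}{3} + \frac{254}{459} = \frac{45542}{459}$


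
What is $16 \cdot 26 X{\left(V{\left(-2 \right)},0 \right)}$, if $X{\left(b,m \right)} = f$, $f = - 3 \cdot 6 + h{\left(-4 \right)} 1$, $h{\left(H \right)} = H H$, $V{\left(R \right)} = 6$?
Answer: $-832$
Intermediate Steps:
$h{\left(H \right)} = H^{2}$
$f = -2$ ($f = - 3 \cdot 6 + \left(-4\right)^{2} \cdot 1 = \left(-1\right) 18 + 16 \cdot 1 = -18 + 16 = -2$)
$X{\left(b,m \right)} = -2$
$16 \cdot 26 X{\left(V{\left(-2 \right)},0 \right)} = 16 \cdot 26 \left(-2\right) = 416 \left(-2\right) = -832$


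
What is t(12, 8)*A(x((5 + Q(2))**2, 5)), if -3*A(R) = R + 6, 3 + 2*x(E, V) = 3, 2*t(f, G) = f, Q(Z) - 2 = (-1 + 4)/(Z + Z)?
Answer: -12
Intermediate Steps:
Q(Z) = 2 + 3/(2*Z) (Q(Z) = 2 + (-1 + 4)/(Z + Z) = 2 + 3/((2*Z)) = 2 + 3*(1/(2*Z)) = 2 + 3/(2*Z))
t(f, G) = f/2
x(E, V) = 0 (x(E, V) = -3/2 + (1/2)*3 = -3/2 + 3/2 = 0)
A(R) = -2 - R/3 (A(R) = -(R + 6)/3 = -(6 + R)/3 = -2 - R/3)
t(12, 8)*A(x((5 + Q(2))**2, 5)) = ((1/2)*12)*(-2 - 1/3*0) = 6*(-2 + 0) = 6*(-2) = -12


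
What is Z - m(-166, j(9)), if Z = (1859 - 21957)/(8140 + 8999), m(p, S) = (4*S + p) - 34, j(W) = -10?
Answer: 4093262/17139 ≈ 238.83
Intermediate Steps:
m(p, S) = -34 + p + 4*S (m(p, S) = (p + 4*S) - 34 = -34 + p + 4*S)
Z = -20098/17139 ≈ -1.1726
Z - m(-166, j(9)) = -20098/17139 - (-34 - 166 + 4*(-10)) = -20098/17139 - (-34 - 166 - 40) = -20098/17139 - 1*(-240) = -20098/17139 + 240 = 4093262/17139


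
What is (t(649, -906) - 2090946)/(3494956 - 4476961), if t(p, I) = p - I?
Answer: 2089391/982005 ≈ 2.1277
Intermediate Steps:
(t(649, -906) - 2090946)/(3494956 - 4476961) = ((649 - 1*(-906)) - 2090946)/(3494956 - 4476961) = ((649 + 906) - 2090946)/(-982005) = (1555 - 2090946)*(-1/982005) = -2089391*(-1/982005) = 2089391/982005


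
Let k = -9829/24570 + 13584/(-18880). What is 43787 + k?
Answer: 25389330361/579852 ≈ 43786.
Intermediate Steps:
k = -649163/579852 (k = -9829*1/24570 + 13584*(-1/18880) = -9829/24570 - 849/1180 = -649163/579852 ≈ -1.1195)
43787 + k = 43787 - 649163/579852 = 25389330361/579852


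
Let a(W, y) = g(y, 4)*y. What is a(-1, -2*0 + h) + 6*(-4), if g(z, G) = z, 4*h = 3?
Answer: -375/16 ≈ -23.438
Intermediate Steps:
h = 3/4 (h = (1/4)*3 = 3/4 ≈ 0.75000)
a(W, y) = y**2 (a(W, y) = y*y = y**2)
a(-1, -2*0 + h) + 6*(-4) = (-2*0 + 3/4)**2 + 6*(-4) = (0 + 3/4)**2 - 24 = (3/4)**2 - 24 = 9/16 - 24 = -375/16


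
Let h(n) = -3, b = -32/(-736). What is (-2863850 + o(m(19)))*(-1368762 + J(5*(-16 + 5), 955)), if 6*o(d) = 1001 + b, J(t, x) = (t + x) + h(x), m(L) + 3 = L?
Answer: 90094035191790/23 ≈ 3.9171e+12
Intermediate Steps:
m(L) = -3 + L
b = 1/23 (b = -32*(-1/736) = 1/23 ≈ 0.043478)
J(t, x) = -3 + t + x (J(t, x) = (t + x) - 3 = -3 + t + x)
o(d) = 11512/69 (o(d) = (1001 + 1/23)/6 = (1/6)*(23024/23) = 11512/69)
(-2863850 + o(m(19)))*(-1368762 + J(5*(-16 + 5), 955)) = (-2863850 + 11512/69)*(-1368762 + (-3 + 5*(-16 + 5) + 955)) = -197594138*(-1368762 + (-3 + 5*(-11) + 955))/69 = -197594138*(-1368762 + (-3 - 55 + 955))/69 = -197594138*(-1368762 + 897)/69 = -197594138/69*(-1367865) = 90094035191790/23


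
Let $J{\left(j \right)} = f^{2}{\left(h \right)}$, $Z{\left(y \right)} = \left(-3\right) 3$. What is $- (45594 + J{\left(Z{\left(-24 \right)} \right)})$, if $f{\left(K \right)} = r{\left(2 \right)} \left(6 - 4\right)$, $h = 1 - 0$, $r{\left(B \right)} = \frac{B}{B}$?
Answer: $-45598$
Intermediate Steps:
$r{\left(B \right)} = 1$
$Z{\left(y \right)} = -9$
$h = 1$ ($h = 1 + 0 = 1$)
$f{\left(K \right)} = 2$ ($f{\left(K \right)} = 1 \left(6 - 4\right) = 1 \cdot 2 = 2$)
$J{\left(j \right)} = 4$ ($J{\left(j \right)} = 2^{2} = 4$)
$- (45594 + J{\left(Z{\left(-24 \right)} \right)}) = - (45594 + 4) = \left(-1\right) 45598 = -45598$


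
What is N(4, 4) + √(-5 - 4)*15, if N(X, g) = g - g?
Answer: 45*I ≈ 45.0*I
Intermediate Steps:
N(X, g) = 0
N(4, 4) + √(-5 - 4)*15 = 0 + √(-5 - 4)*15 = 0 + √(-9)*15 = 0 + (3*I)*15 = 0 + 45*I = 45*I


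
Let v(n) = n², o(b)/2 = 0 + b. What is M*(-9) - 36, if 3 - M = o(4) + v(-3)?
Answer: 90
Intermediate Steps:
o(b) = 2*b (o(b) = 2*(0 + b) = 2*b)
M = -14 (M = 3 - (2*4 + (-3)²) = 3 - (8 + 9) = 3 - 1*17 = 3 - 17 = -14)
M*(-9) - 36 = -14*(-9) - 36 = 126 - 36 = 90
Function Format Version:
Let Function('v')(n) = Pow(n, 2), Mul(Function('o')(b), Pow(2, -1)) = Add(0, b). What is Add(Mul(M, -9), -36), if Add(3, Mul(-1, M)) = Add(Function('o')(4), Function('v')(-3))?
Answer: 90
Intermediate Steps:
Function('o')(b) = Mul(2, b) (Function('o')(b) = Mul(2, Add(0, b)) = Mul(2, b))
M = -14 (M = Add(3, Mul(-1, Add(Mul(2, 4), Pow(-3, 2)))) = Add(3, Mul(-1, Add(8, 9))) = Add(3, Mul(-1, 17)) = Add(3, -17) = -14)
Add(Mul(M, -9), -36) = Add(Mul(-14, -9), -36) = Add(126, -36) = 90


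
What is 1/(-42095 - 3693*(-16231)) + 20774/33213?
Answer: 15438925804885/24683404334964 ≈ 0.62548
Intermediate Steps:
1/(-42095 - 3693*(-16231)) + 20774/33213 = -1/16231/(-45788) + 20774*(1/33213) = -1/45788*(-1/16231) + 20774/33213 = 1/743185028 + 20774/33213 = 15438925804885/24683404334964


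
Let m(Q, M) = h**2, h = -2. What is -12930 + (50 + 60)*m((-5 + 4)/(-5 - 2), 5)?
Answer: -12490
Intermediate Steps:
m(Q, M) = 4 (m(Q, M) = (-2)**2 = 4)
-12930 + (50 + 60)*m((-5 + 4)/(-5 - 2), 5) = -12930 + (50 + 60)*4 = -12930 + 110*4 = -12930 + 440 = -12490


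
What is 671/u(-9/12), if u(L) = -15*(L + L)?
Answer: 1342/45 ≈ 29.822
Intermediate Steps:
u(L) = -30*L
671/u(-9/12) = 671/((-(-270)/12)) = 671/((-30*(-¾))) = 671/(45/2) = 671*(2/45) = 1342/45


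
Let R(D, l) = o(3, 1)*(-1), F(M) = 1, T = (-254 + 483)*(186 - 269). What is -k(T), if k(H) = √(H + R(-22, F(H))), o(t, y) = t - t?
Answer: -I*√19007 ≈ -137.87*I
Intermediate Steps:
o(t, y) = 0
T = -19007 (T = 229*(-83) = -19007)
R(D, l) = 0 (R(D, l) = 0*(-1) = 0)
k(H) = √H (k(H) = √(H + 0) = √H)
-k(T) = -√(-19007) = -I*√19007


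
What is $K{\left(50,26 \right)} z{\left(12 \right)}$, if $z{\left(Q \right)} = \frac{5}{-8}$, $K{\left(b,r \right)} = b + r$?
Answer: $- \frac{95}{2} \approx -47.5$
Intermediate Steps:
$z{\left(Q \right)} = - \frac{5}{8}$ ($z{\left(Q \right)} = 5 \left(- \frac{1}{8}\right) = - \frac{5}{8}$)
$K{\left(50,26 \right)} z{\left(12 \right)} = \left(50 + 26\right) \left(- \frac{5}{8}\right) = 76 \left(- \frac{5}{8}\right) = - \frac{95}{2}$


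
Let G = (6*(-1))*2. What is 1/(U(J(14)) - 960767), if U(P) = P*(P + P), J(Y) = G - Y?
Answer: -1/959415 ≈ -1.0423e-6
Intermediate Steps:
G = -12 (G = -6*2 = -12)
J(Y) = -12 - Y
U(P) = 2*P**2 (U(P) = P*(2*P) = 2*P**2)
1/(U(J(14)) - 960767) = 1/(2*(-12 - 1*14)**2 - 960767) = 1/(2*(-12 - 14)**2 - 960767) = 1/(2*(-26)**2 - 960767) = 1/(2*676 - 960767) = 1/(1352 - 960767) = 1/(-959415) = -1/959415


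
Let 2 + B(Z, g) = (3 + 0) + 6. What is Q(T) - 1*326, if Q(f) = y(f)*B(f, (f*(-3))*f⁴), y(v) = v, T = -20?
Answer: -466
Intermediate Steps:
B(Z, g) = 7 (B(Z, g) = -2 + ((3 + 0) + 6) = -2 + (3 + 6) = -2 + 9 = 7)
Q(f) = 7*f (Q(f) = f*7 = 7*f)
Q(T) - 1*326 = 7*(-20) - 1*326 = -140 - 326 = -466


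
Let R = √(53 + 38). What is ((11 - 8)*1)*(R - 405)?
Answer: -1215 + 3*√91 ≈ -1186.4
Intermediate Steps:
R = √91 ≈ 9.5394
((11 - 8)*1)*(R - 405) = ((11 - 8)*1)*(√91 - 405) = (3*1)*(-405 + √91) = 3*(-405 + √91) = -1215 + 3*√91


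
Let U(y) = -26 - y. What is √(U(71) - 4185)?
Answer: I*√4282 ≈ 65.437*I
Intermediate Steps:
√(U(71) - 4185) = √((-26 - 1*71) - 4185) = √((-26 - 71) - 4185) = √(-97 - 4185) = √(-4282) = I*√4282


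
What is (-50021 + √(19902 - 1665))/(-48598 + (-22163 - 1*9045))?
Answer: 50021/79806 - √18237/79806 ≈ 0.62509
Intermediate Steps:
(-50021 + √(19902 - 1665))/(-48598 + (-22163 - 1*9045)) = (-50021 + √18237)/(-48598 + (-22163 - 9045)) = (-50021 + √18237)/(-48598 - 31208) = (-50021 + √18237)/(-79806) = (-50021 + √18237)*(-1/79806) = 50021/79806 - √18237/79806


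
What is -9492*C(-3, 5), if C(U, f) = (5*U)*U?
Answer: -427140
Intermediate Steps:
C(U, f) = 5*U²
-9492*C(-3, 5) = -47460*(-3)² = -47460*9 = -9492*45 = -427140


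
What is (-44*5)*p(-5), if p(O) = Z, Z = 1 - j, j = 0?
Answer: -220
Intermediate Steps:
Z = 1 (Z = 1 - 1*0 = 1 + 0 = 1)
p(O) = 1
(-44*5)*p(-5) = -44*5*1 = -220*1 = -220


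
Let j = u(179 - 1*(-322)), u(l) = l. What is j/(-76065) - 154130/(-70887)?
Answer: 3896128021/1797339885 ≈ 2.1677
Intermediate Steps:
j = 501 (j = 179 - 1*(-322) = 179 + 322 = 501)
j/(-76065) - 154130/(-70887) = 501/(-76065) - 154130/(-70887) = 501*(-1/76065) - 154130*(-1/70887) = -167/25355 + 154130/70887 = 3896128021/1797339885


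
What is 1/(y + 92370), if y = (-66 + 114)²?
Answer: 1/94674 ≈ 1.0563e-5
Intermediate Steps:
y = 2304 (y = 48² = 2304)
1/(y + 92370) = 1/(2304 + 92370) = 1/94674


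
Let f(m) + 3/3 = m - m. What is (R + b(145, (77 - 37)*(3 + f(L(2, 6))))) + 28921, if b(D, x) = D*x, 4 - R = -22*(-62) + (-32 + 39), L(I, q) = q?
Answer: 39154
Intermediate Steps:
f(m) = -1 (f(m) = -1 + (m - m) = -1 + 0 = -1)
R = -1367 (R = 4 - (-22*(-62) + (-32 + 39)) = 4 - (1364 + 7) = 4 - 1*1371 = 4 - 1371 = -1367)
(R + b(145, (77 - 37)*(3 + f(L(2, 6))))) + 28921 = (-1367 + 145*((77 - 37)*(3 - 1))) + 28921 = (-1367 + 145*(40*2)) + 28921 = (-1367 + 145*80) + 28921 = (-1367 + 11600) + 28921 = 10233 + 28921 = 39154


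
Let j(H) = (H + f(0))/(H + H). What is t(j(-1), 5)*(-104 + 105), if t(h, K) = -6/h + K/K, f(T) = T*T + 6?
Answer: 17/5 ≈ 3.4000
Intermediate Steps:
f(T) = 6 + T² (f(T) = T² + 6 = 6 + T²)
j(H) = (6 + H)/(2*H) (j(H) = (H + (6 + 0²))/(H + H) = (H + (6 + 0))/((2*H)) = (H + 6)*(1/(2*H)) = (6 + H)*(1/(2*H)) = (6 + H)/(2*H))
t(h, K) = 1 - 6/h (t(h, K) = -6/h + 1 = 1 - 6/h)
t(j(-1), 5)*(-104 + 105) = ((-6 + (½)*(6 - 1)/(-1))/(((½)*(6 - 1)/(-1))))*(-104 + 105) = ((-6 + (½)*(-1)*5)/(((½)*(-1)*5)))*1 = ((-6 - 5/2)/(-5/2))*1 = -⅖*(-17/2)*1 = (17/5)*1 = 17/5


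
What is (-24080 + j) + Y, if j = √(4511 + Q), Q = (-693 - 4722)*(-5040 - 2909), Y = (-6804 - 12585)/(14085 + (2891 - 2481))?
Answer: -349058989/14495 + √43048346 ≈ -17520.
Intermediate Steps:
Y = -19389/14495 (Y = -19389/(14085 + 410) = -19389/14495 ≈ -1.3376)
Q = 43043835 (Q = -5415*(-7949) = 43043835)
j = √43048346 (j = √(4511 + 43043835) = √43048346 ≈ 6561.1)
(-24080 + j) + Y = (-24080 + √43048346) - 19389/14495 = -349058989/14495 + √43048346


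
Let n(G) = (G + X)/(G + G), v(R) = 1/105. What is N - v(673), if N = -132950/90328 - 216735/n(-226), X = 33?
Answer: -66367034171561/130749780 ≈ -5.0759e+5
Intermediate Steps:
v(R) = 1/105
n(G) = (33 + G)/(2*G) (n(G) = (G + 33)/(G + G) = (33 + G)/((2*G)) = (33 + G)*(1/(2*G)) = (33 + G)/(2*G))
N = -4424468861755/8716652 (N = -132950/90328 - 216735*(-452/(33 - 226)) = -132950*1/90328 - 216735/((1/2)*(-1/226)*(-193)) = -66475/45164 - 216735/193/452 = -66475/45164 - 216735*452/193 = -66475/45164 - 97964220/193 = -4424468861755/8716652 ≈ -5.0759e+5)
N - v(673) = -4424468861755/8716652 - 1*1/105 = -4424468861755/8716652 - 1/105 = -66367034171561/130749780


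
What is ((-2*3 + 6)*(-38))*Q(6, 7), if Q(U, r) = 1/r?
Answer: 0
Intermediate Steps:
((-2*3 + 6)*(-38))*Q(6, 7) = ((-2*3 + 6)*(-38))/7 = ((-6 + 6)*(-38))*(⅐) = (0*(-38))*(⅐) = 0*(⅐) = 0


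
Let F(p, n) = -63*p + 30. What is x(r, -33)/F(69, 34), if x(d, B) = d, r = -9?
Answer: 3/1439 ≈ 0.0020848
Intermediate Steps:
F(p, n) = 30 - 63*p
x(r, -33)/F(69, 34) = -9/(30 - 63*69) = -9/(30 - 4347) = -9/(-4317) = -9*(-1/4317) = 3/1439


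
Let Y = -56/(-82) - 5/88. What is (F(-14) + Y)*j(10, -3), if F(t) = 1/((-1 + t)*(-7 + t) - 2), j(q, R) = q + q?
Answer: 3553375/282326 ≈ 12.586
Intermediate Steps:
j(q, R) = 2*q
Y = 2259/3608 (Y = -56*(-1/82) - 5*1/88 = 28/41 - 5/88 = 2259/3608 ≈ 0.62611)
F(t) = 1/(-2 + (-1 + t)*(-7 + t))
(F(-14) + Y)*j(10, -3) = (1/(5 + (-14)**2 - 8*(-14)) + 2259/3608)*(2*10) = (1/(5 + 196 + 112) + 2259/3608)*20 = (1/313 + 2259/3608)*20 = (710675/1129304)*20 = 3553375/282326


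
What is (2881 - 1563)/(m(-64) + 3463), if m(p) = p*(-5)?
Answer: 1318/3783 ≈ 0.34840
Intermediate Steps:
m(p) = -5*p
(2881 - 1563)/(m(-64) + 3463) = (2881 - 1563)/(-5*(-64) + 3463) = 1318/(320 + 3463) = 1318/3783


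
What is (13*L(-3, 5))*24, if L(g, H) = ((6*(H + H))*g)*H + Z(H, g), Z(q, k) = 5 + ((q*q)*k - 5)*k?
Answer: -204360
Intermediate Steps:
Z(q, k) = 5 + k*(-5 + k*q**2) (Z(q, k) = 5 + (q**2*k - 5)*k = 5 + (k*q**2 - 5)*k = 5 + (-5 + k*q**2)*k = 5 + k*(-5 + k*q**2))
L(g, H) = 5 - 5*g + H**2*g**2 + 12*g*H**2 (L(g, H) = ((6*(H + H))*g)*H + (5 - 5*g + g**2*H**2) = ((6*(2*H))*g)*H + (5 - 5*g + H**2*g**2) = ((12*H)*g)*H + (5 - 5*g + H**2*g**2) = (12*H*g)*H + (5 - 5*g + H**2*g**2) = 12*g*H**2 + (5 - 5*g + H**2*g**2) = 5 - 5*g + H**2*g**2 + 12*g*H**2)
(13*L(-3, 5))*24 = (13*(5 - 5*(-3) + 5**2*(-3)**2 + 12*(-3)*5**2))*24 = (13*(5 + 15 + 25*9 + 12*(-3)*25))*24 = (13*(5 + 15 + 225 - 900))*24 = (13*(-655))*24 = -8515*24 = -204360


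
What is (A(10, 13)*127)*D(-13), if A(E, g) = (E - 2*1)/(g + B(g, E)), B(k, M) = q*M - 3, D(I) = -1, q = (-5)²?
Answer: -254/65 ≈ -3.9077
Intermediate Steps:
q = 25
B(k, M) = -3 + 25*M (B(k, M) = 25*M - 3 = -3 + 25*M)
A(E, g) = (-2 + E)/(-3 + g + 25*E) (A(E, g) = (E - 2*1)/(g + (-3 + 25*E)) = (E - 2)/(-3 + g + 25*E) = (-2 + E)/(-3 + g + 25*E))
(A(10, 13)*127)*D(-13) = (((-2 + 10)/(-3 + 13 + 25*10))*127)*(-1) = ((8/(-3 + 13 + 250))*127)*(-1) = ((8/260)*127)*(-1) = (((1/260)*8)*127)*(-1) = ((2/65)*127)*(-1) = (254/65)*(-1) = -254/65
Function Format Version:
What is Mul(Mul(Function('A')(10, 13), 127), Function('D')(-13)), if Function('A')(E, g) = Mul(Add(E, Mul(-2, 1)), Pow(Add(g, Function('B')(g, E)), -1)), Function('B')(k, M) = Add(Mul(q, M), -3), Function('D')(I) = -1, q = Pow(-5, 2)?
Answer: Rational(-254, 65) ≈ -3.9077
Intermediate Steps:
q = 25
Function('B')(k, M) = Add(-3, Mul(25, M)) (Function('B')(k, M) = Add(Mul(25, M), -3) = Add(-3, Mul(25, M)))
Function('A')(E, g) = Mul(Pow(Add(-3, g, Mul(25, E)), -1), Add(-2, E)) (Function('A')(E, g) = Mul(Add(E, Mul(-2, 1)), Pow(Add(g, Add(-3, Mul(25, E))), -1)) = Mul(Add(E, -2), Pow(Add(-3, g, Mul(25, E)), -1)) = Mul(Add(-2, E), Pow(Add(-3, g, Mul(25, E)), -1)) = Mul(Pow(Add(-3, g, Mul(25, E)), -1), Add(-2, E)))
Mul(Mul(Function('A')(10, 13), 127), Function('D')(-13)) = Mul(Mul(Mul(Pow(Add(-3, 13, Mul(25, 10)), -1), Add(-2, 10)), 127), -1) = Mul(Mul(Mul(Pow(Add(-3, 13, 250), -1), 8), 127), -1) = Mul(Mul(Mul(Pow(260, -1), 8), 127), -1) = Mul(Mul(Mul(Rational(1, 260), 8), 127), -1) = Mul(Mul(Rational(2, 65), 127), -1) = Mul(Rational(254, 65), -1) = Rational(-254, 65)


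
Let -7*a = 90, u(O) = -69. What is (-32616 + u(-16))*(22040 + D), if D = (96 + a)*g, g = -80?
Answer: -3520828200/7 ≈ -5.0298e+8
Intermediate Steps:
a = -90/7 (a = -⅐*90 = -90/7 ≈ -12.857)
D = -46560/7 (D = (96 - 90/7)*(-80) = (582/7)*(-80) = -46560/7 ≈ -6651.4)
(-32616 + u(-16))*(22040 + D) = (-32616 - 69)*(22040 - 46560/7) = -32685*107720/7 = -3520828200/7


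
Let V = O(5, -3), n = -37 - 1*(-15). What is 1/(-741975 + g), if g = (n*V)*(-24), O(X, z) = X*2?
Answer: -1/736695 ≈ -1.3574e-6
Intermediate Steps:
n = -22 (n = -37 + 15 = -22)
O(X, z) = 2*X
V = 10 (V = 2*5 = 10)
g = 5280 (g = -22*10*(-24) = -220*(-24) = 5280)
1/(-741975 + g) = 1/(-741975 + 5280) = 1/(-736695) = -1/736695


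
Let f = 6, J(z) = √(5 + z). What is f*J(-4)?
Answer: 6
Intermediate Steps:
f*J(-4) = 6*√(5 - 4) = 6*√1 = 6*1 = 6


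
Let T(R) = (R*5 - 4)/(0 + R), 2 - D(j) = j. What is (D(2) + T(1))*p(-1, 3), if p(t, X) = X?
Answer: 3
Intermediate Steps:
D(j) = 2 - j
T(R) = (-4 + 5*R)/R (T(R) = (5*R - 4)/R = (-4 + 5*R)/R)
(D(2) + T(1))*p(-1, 3) = ((2 - 1*2) + (5 - 4/1))*3 = ((2 - 2) + (5 - 4*1))*3 = (0 + (5 - 4))*3 = (0 + 1)*3 = 1*3 = 3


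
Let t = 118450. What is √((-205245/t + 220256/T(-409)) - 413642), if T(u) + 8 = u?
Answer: I*√40418750857698789090/9878730 ≈ 643.56*I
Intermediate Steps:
T(u) = -8 + u
√((-205245/t + 220256/T(-409)) - 413642) = √((-205245/118450 + 220256/(-8 - 409)) - 413642) = √((-205245*1/118450 + 220256/(-417)) - 413642) = √((-41049/23690 + 220256*(-1/417)) - 413642) = √((-41049/23690 - 220256/417) - 413642) = √(-5234982073/9878730 - 413642) = √(-4091492616733/9878730) = I*√40418750857698789090/9878730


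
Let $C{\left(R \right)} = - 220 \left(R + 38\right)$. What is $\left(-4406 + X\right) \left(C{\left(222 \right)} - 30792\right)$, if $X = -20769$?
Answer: $2215198600$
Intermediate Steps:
$C{\left(R \right)} = -8360 - 220 R$ ($C{\left(R \right)} = - 220 \left(38 + R\right) = -8360 - 220 R$)
$\left(-4406 + X\right) \left(C{\left(222 \right)} - 30792\right) = \left(-4406 - 20769\right) \left(\left(-8360 - 48840\right) - 30792\right) = - 25175 \left(\left(-8360 - 48840\right) - 30792\right) = - 25175 \left(-57200 - 30792\right) = \left(-25175\right) \left(-87992\right) = 2215198600$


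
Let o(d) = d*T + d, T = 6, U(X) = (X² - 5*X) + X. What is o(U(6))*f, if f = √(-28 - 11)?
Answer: 84*I*√39 ≈ 524.58*I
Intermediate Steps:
U(X) = X² - 4*X
o(d) = 7*d (o(d) = d*6 + d = 6*d + d = 7*d)
f = I*√39 (f = √(-39) = I*√39 ≈ 6.245*I)
o(U(6))*f = (7*(6*(-4 + 6)))*(I*√39) = (7*(6*2))*(I*√39) = (7*12)*(I*√39) = 84*(I*√39) = 84*I*√39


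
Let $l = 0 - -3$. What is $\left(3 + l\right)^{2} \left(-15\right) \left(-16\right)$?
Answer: $8640$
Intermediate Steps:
$l = 3$ ($l = 0 + 3 = 3$)
$\left(3 + l\right)^{2} \left(-15\right) \left(-16\right) = \left(3 + 3\right)^{2} \left(-15\right) \left(-16\right) = 6^{2} \left(-15\right) \left(-16\right) = 36 \left(-15\right) \left(-16\right) = \left(-540\right) \left(-16\right) = 8640$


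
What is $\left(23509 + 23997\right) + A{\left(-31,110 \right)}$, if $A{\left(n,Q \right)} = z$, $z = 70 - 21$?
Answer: $47555$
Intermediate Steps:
$z = 49$
$A{\left(n,Q \right)} = 49$
$\left(23509 + 23997\right) + A{\left(-31,110 \right)} = \left(23509 + 23997\right) + 49 = 47506 + 49 = 47555$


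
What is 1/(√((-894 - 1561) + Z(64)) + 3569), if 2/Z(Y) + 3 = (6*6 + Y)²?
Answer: 35679293/127363939350 - I*√245352702101/127363939350 ≈ 0.00028014 - 3.8891e-6*I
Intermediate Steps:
Z(Y) = 2/(-3 + (36 + Y)²) (Z(Y) = 2/(-3 + (6*6 + Y)²) = 2/(-3 + (36 + Y)²))
1/(√((-894 - 1561) + Z(64)) + 3569) = 1/(√((-894 - 1561) + 2/(-3 + (36 + 64)²)) + 3569) = 1/(√(-2455 + 2/(-3 + 100²)) + 3569) = 1/(√(-2455 + 2/(-3 + 10000)) + 3569) = 1/(√(-2455 + 2/9997) + 3569) = 1/(√(-24542633/9997) + 3569) = 1/(I*√245352702101/9997 + 3569) = 1/(3569 + I*√245352702101/9997)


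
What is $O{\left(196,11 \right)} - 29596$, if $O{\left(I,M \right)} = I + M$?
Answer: $-29389$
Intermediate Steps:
$O{\left(196,11 \right)} - 29596 = \left(196 + 11\right) - 29596 = 207 - 29596 = -29389$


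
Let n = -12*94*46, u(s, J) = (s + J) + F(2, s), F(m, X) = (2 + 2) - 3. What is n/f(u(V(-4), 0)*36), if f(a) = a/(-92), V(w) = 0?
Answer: 397808/3 ≈ 1.3260e+5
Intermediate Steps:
F(m, X) = 1 (F(m, X) = 4 - 3 = 1)
u(s, J) = 1 + J + s (u(s, J) = (s + J) + 1 = (J + s) + 1 = 1 + J + s)
n = -51888 (n = -1128*46 = -51888)
f(a) = -a/92 (f(a) = a*(-1/92) = -a/92)
n/f(u(V(-4), 0)*36) = -51888*(-23/(9*(1 + 0 + 0))) = -51888/((-36/92)) = -51888/((-1/92*36)) = -51888/(-9/23) = -51888*(-23/9) = 397808/3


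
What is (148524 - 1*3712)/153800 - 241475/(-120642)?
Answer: 3413079019/1159671225 ≈ 2.9431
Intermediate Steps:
(148524 - 1*3712)/153800 - 241475/(-120642) = (148524 - 3712)*(1/153800) - 241475*(-1/120642) = 144812*(1/153800) + 241475/120642 = 36203/38450 + 241475/120642 = 3413079019/1159671225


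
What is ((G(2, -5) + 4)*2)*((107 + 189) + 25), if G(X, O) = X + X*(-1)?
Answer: 2568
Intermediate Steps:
G(X, O) = 0 (G(X, O) = X - X = 0)
((G(2, -5) + 4)*2)*((107 + 189) + 25) = ((0 + 4)*2)*((107 + 189) + 25) = (4*2)*(296 + 25) = 8*321 = 2568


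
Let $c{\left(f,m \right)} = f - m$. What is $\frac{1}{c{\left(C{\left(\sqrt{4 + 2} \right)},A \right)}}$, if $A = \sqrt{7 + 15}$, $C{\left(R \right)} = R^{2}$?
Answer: $\frac{3}{7} + \frac{\sqrt{22}}{14} \approx 0.7636$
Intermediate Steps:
$A = \sqrt{22} \approx 4.6904$
$\frac{1}{c{\left(C{\left(\sqrt{4 + 2} \right)},A \right)}} = \frac{1}{\left(\sqrt{4 + 2}\right)^{2} - \sqrt{22}} = \frac{1}{\left(\sqrt{6}\right)^{2} - \sqrt{22}} = \frac{1}{6 - \sqrt{22}}$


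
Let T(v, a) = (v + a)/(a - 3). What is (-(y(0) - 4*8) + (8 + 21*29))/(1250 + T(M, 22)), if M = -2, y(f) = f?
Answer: 12331/23770 ≈ 0.51876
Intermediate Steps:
T(v, a) = (a + v)/(-3 + a)
(-(y(0) - 4*8) + (8 + 21*29))/(1250 + T(M, 22)) = (-(0 - 4*8) + (8 + 21*29))/(1250 + (22 - 2)/(-3 + 22)) = (-(0 - 32) + (8 + 609))/(1250 + 20/19) = (-1*(-32) + 617)/(1250 + (1/19)*20) = (32 + 617)/(1250 + 20/19) = 649/(23770/19) = 649*(19/23770) = 12331/23770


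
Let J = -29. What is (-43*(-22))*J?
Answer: -27434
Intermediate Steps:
(-43*(-22))*J = -43*(-22)*(-29) = 946*(-29) = -27434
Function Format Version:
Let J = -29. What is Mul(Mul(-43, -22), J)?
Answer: -27434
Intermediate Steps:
Mul(Mul(-43, -22), J) = Mul(Mul(-43, -22), -29) = Mul(946, -29) = -27434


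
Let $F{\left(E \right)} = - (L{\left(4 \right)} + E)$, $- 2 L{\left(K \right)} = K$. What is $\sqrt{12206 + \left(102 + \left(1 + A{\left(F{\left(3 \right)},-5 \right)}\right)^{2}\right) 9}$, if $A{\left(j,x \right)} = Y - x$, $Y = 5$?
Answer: $\sqrt{14213} \approx 119.22$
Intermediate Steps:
$L{\left(K \right)} = - \frac{K}{2}$
$F{\left(E \right)} = 2 - E$ ($F{\left(E \right)} = - (\left(- \frac{1}{2}\right) 4 + E) = - (-2 + E) = 2 - E$)
$A{\left(j,x \right)} = 5 - x$
$\sqrt{12206 + \left(102 + \left(1 + A{\left(F{\left(3 \right)},-5 \right)}\right)^{2}\right) 9} = \sqrt{12206 + \left(102 + \left(1 + \left(5 - -5\right)\right)^{2}\right) 9} = \sqrt{12206 + \left(102 + \left(1 + \left(5 + 5\right)\right)^{2}\right) 9} = \sqrt{12206 + \left(102 + \left(1 + 10\right)^{2}\right) 9} = \sqrt{12206 + \left(102 + 11^{2}\right) 9} = \sqrt{12206 + \left(102 + 121\right) 9} = \sqrt{12206 + 223 \cdot 9} = \sqrt{12206 + 2007} = \sqrt{14213}$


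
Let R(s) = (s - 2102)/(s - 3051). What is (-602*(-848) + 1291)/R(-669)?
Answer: 1903847640/2771 ≈ 6.8706e+5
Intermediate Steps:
R(s) = (-2102 + s)/(-3051 + s)
(-602*(-848) + 1291)/R(-669) = (-602*(-848) + 1291)/(((-2102 - 669)/(-3051 - 669))) = (510496 + 1291)/((-2771/(-3720))) = 511787/((-1/3720*(-2771))) = 511787/(2771/3720) = 511787*(3720/2771) = 1903847640/2771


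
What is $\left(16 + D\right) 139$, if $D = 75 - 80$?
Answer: $1529$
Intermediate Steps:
$D = -5$ ($D = 75 - 80 = -5$)
$\left(16 + D\right) 139 = \left(16 - 5\right) 139 = 11 \cdot 139 = 1529$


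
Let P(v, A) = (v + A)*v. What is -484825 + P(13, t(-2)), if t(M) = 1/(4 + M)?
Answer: -969299/2 ≈ -4.8465e+5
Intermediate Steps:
P(v, A) = v*(A + v) (P(v, A) = (A + v)*v = v*(A + v))
-484825 + P(13, t(-2)) = -484825 + 13*(1/(4 - 2) + 13) = -484825 + 13*(1/2 + 13) = -484825 + 13*(27/2) = -484825 + 351/2 = -969299/2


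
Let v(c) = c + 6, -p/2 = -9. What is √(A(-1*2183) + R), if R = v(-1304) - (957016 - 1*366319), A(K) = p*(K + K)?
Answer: I*√670583 ≈ 818.89*I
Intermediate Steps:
p = 18 (p = -2*(-9) = 18)
v(c) = 6 + c
A(K) = 36*K (A(K) = 18*(K + K) = 18*(2*K) = 36*K)
R = -591995 (R = (6 - 1304) - (957016 - 1*366319) = -1298 - (957016 - 366319) = -1298 - 1*590697 = -1298 - 590697 = -591995)
√(A(-1*2183) + R) = √(36*(-1*2183) - 591995) = √(36*(-2183) - 591995) = √(-78588 - 591995) = √(-670583) = I*√670583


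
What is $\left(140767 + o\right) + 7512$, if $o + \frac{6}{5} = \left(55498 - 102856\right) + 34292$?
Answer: $\frac{676059}{5} \approx 1.3521 \cdot 10^{5}$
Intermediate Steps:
$o = - \frac{65336}{5}$ ($o = - \frac{6}{5} + \left(\left(55498 - 102856\right) + 34292\right) = - \frac{6}{5} + \left(-47358 + 34292\right) = - \frac{6}{5} - 13066 = - \frac{65336}{5} \approx -13067.0$)
$\left(140767 + o\right) + 7512 = \left(140767 - \frac{65336}{5}\right) + 7512 = \frac{638499}{5} + 7512 = \frac{676059}{5}$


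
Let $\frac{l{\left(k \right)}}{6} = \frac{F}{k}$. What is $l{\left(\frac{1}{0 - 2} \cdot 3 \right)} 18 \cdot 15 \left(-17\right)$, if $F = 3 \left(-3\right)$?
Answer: $-165240$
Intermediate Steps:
$F = -9$
$l{\left(k \right)} = - \frac{54}{k}$ ($l{\left(k \right)} = 6 \left(- \frac{9}{k}\right) = - \frac{54}{k}$)
$l{\left(\frac{1}{0 - 2} \cdot 3 \right)} 18 \cdot 15 \left(-17\right) = - \frac{54}{\frac{1}{0 - 2} \cdot 3} \cdot 18 \cdot 15 \left(-17\right) = - \frac{54}{\frac{1}{-2} \cdot 3} \cdot 270 \left(-17\right) = - \frac{54}{\left(- \frac{1}{2}\right) 3} \left(-4590\right) = - \frac{54}{- \frac{3}{2}} \left(-4590\right) = \left(-54\right) \left(- \frac{2}{3}\right) \left(-4590\right) = 36 \left(-4590\right) = -165240$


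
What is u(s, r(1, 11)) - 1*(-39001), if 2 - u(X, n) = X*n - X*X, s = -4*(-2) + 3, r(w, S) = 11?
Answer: 39003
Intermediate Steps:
s = 11 (s = 8 + 3 = 11)
u(X, n) = 2 + X² - X*n (u(X, n) = 2 - (X*n - X*X) = 2 - (X*n - X²) = 2 - (-X² + X*n) = 2 + (X² - X*n) = 2 + X² - X*n)
u(s, r(1, 11)) - 1*(-39001) = (2 + 11² - 1*11*11) - 1*(-39001) = (2 + 121 - 121) + 39001 = 2 + 39001 = 39003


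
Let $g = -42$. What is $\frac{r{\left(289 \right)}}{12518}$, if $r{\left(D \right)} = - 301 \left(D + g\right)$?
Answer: $- \frac{74347}{12518} \approx -5.9392$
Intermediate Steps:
$r{\left(D \right)} = 12642 - 301 D$ ($r{\left(D \right)} = - 301 \left(D - 42\right) = - 301 \left(-42 + D\right) = 12642 - 301 D$)
$\frac{r{\left(289 \right)}}{12518} = \frac{12642 - 86989}{12518} = \left(12642 - 86989\right) \frac{1}{12518} = \left(-74347\right) \frac{1}{12518} = - \frac{74347}{12518}$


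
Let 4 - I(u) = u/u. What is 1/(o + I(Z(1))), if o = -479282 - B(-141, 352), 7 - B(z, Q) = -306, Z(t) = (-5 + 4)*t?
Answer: -1/479592 ≈ -2.0851e-6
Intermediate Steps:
Z(t) = -t
B(z, Q) = 313 (B(z, Q) = 7 - 1*(-306) = 7 + 306 = 313)
I(u) = 3 (I(u) = 4 - u/u = 4 - 1*1 = 4 - 1 = 3)
o = -479595 (o = -479282 - 1*313 = -479282 - 313 = -479595)
1/(o + I(Z(1))) = 1/(-479595 + 3) = 1/(-479592) = -1/479592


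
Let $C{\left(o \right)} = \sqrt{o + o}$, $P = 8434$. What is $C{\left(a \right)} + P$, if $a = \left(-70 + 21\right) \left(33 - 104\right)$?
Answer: $8434 + 7 \sqrt{142} \approx 8517.4$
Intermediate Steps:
$a = 3479$ ($a = \left(-49\right) \left(-71\right) = 3479$)
$C{\left(o \right)} = \sqrt{2} \sqrt{o}$ ($C{\left(o \right)} = \sqrt{2 o} = \sqrt{2} \sqrt{o}$)
$C{\left(a \right)} + P = \sqrt{2} \sqrt{3479} + 8434 = \sqrt{2} \cdot 7 \sqrt{71} + 8434 = 7 \sqrt{142} + 8434 = 8434 + 7 \sqrt{142}$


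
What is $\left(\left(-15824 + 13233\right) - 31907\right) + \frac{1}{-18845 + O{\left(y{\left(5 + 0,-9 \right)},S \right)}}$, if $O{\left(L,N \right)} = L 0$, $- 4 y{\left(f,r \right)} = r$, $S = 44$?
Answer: $- \frac{650114811}{18845} \approx -34498.0$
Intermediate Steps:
$y{\left(f,r \right)} = - \frac{r}{4}$
$O{\left(L,N \right)} = 0$
$\left(\left(-15824 + 13233\right) - 31907\right) + \frac{1}{-18845 + O{\left(y{\left(5 + 0,-9 \right)},S \right)}} = \left(\left(-15824 + 13233\right) - 31907\right) + \frac{1}{-18845 + 0} = \left(-2591 - 31907\right) + \frac{1}{-18845} = -34498 - \frac{1}{18845} = - \frac{650114811}{18845}$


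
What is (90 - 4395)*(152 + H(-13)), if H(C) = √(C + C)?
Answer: -654360 - 4305*I*√26 ≈ -6.5436e+5 - 21951.0*I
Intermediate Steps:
H(C) = √2*√C (H(C) = √(2*C) = √2*√C)
(90 - 4395)*(152 + H(-13)) = (90 - 4395)*(152 + √2*√(-13)) = -4305*(152 + √2*(I*√13)) = -4305*(152 + I*√26) = -654360 - 4305*I*√26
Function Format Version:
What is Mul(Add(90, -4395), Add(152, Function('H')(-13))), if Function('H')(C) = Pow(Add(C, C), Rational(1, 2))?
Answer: Add(-654360, Mul(-4305, I, Pow(26, Rational(1, 2)))) ≈ Add(-6.5436e+5, Mul(-21951., I))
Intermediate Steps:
Function('H')(C) = Mul(Pow(2, Rational(1, 2)), Pow(C, Rational(1, 2))) (Function('H')(C) = Pow(Mul(2, C), Rational(1, 2)) = Mul(Pow(2, Rational(1, 2)), Pow(C, Rational(1, 2))))
Mul(Add(90, -4395), Add(152, Function('H')(-13))) = Mul(Add(90, -4395), Add(152, Mul(Pow(2, Rational(1, 2)), Pow(-13, Rational(1, 2))))) = Mul(-4305, Add(152, Mul(Pow(2, Rational(1, 2)), Mul(I, Pow(13, Rational(1, 2)))))) = Mul(-4305, Add(152, Mul(I, Pow(26, Rational(1, 2))))) = Add(-654360, Mul(-4305, I, Pow(26, Rational(1, 2))))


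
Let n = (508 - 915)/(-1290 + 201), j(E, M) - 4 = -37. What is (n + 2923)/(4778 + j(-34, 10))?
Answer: 289414/469755 ≈ 0.61610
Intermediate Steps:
j(E, M) = -33 (j(E, M) = 4 - 37 = -33)
n = 37/99 (n = -407/(-1089) = -407*(-1/1089) = 37/99 ≈ 0.37374)
(n + 2923)/(4778 + j(-34, 10)) = (37/99 + 2923)/(4778 - 33) = (289414/99)/4745 = (289414/99)*(1/4745) = 289414/469755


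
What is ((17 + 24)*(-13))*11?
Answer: -5863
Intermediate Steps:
((17 + 24)*(-13))*11 = (41*(-13))*11 = -533*11 = -5863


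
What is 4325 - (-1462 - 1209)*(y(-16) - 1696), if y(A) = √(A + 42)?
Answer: -4525691 + 2671*√26 ≈ -4.5121e+6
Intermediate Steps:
y(A) = √(42 + A)
4325 - (-1462 - 1209)*(y(-16) - 1696) = 4325 - (-1462 - 1209)*(√(42 - 16) - 1696) = 4325 - (-2671)*(√26 - 1696) = 4325 - (-2671)*(-1696 + √26) = 4325 - (4530016 - 2671*√26) = 4325 + (-4530016 + 2671*√26) = -4525691 + 2671*√26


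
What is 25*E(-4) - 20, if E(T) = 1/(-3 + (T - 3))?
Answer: -45/2 ≈ -22.500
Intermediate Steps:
E(T) = 1/(-6 + T) (E(T) = 1/(-3 + (-3 + T)) = 1/(-6 + T))
25*E(-4) - 20 = 25/(-6 - 4) - 20 = 25/(-10) - 20 = 25*(-⅒) - 20 = -5/2 - 20 = -45/2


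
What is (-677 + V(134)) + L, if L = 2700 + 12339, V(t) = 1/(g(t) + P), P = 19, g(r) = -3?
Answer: 229793/16 ≈ 14362.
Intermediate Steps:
V(t) = 1/16 (V(t) = 1/(-3 + 19) = 1/16)
L = 15039
(-677 + V(134)) + L = (-677 + 1/16) + 15039 = -10831/16 + 15039 = 229793/16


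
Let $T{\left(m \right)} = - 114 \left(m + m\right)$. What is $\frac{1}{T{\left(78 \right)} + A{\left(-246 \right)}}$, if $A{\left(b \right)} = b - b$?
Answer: $- \frac{1}{17784} \approx -5.623 \cdot 10^{-5}$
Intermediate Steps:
$A{\left(b \right)} = 0$
$T{\left(m \right)} = - 228 m$ ($T{\left(m \right)} = - 114 \cdot 2 m = - 228 m$)
$\frac{1}{T{\left(78 \right)} + A{\left(-246 \right)}} = \frac{1}{\left(-228\right) 78 + 0} = \frac{1}{-17784 + 0} = \frac{1}{-17784} = - \frac{1}{17784}$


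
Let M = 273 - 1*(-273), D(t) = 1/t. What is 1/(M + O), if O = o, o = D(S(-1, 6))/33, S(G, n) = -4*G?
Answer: 132/72073 ≈ 0.0018315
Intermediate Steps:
o = 1/132 (o = 1/(-4*(-1)*33) = (1/33)/4 = (1/4)*(1/33) = 1/132 ≈ 0.0075758)
M = 546 (M = 273 + 273 = 546)
O = 1/132 ≈ 0.0075758
1/(M + O) = 1/(546 + 1/132) = 1/(72073/132) = 132/72073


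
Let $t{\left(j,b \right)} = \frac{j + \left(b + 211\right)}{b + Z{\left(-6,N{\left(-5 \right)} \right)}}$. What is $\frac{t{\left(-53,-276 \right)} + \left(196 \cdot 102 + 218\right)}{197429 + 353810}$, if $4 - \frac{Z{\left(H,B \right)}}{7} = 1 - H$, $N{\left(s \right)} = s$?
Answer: $\frac{6002488}{163717983} \approx 0.036664$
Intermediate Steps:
$Z{\left(H,B \right)} = 21 + 7 H$ ($Z{\left(H,B \right)} = 28 - 7 \left(1 - H\right) = 28 + \left(-7 + 7 H\right) = 21 + 7 H$)
$t{\left(j,b \right)} = \frac{211 + b + j}{-21 + b}$ ($t{\left(j,b \right)} = \frac{j + \left(b + 211\right)}{b + \left(21 + 7 \left(-6\right)\right)} = \frac{j + \left(211 + b\right)}{b + \left(21 - 42\right)} = \frac{211 + b + j}{b - 21} = \frac{211 + b + j}{-21 + b}$)
$\frac{t{\left(-53,-276 \right)} + \left(196 \cdot 102 + 218\right)}{197429 + 353810} = \frac{\frac{211 - 276 - 53}{-21 - 276} + \left(196 \cdot 102 + 218\right)}{197429 + 353810} = \frac{\frac{1}{-297} \left(-118\right) + \left(19992 + 218\right)}{551239} = \left(\left(- \frac{1}{297}\right) \left(-118\right) + 20210\right) \frac{1}{551239} = \left(\frac{118}{297} + 20210\right) \frac{1}{551239} = \frac{6002488}{297} \cdot \frac{1}{551239} = \frac{6002488}{163717983}$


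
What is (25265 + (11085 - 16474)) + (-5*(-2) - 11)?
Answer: 19875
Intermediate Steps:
(25265 + (11085 - 16474)) + (-5*(-2) - 11) = (25265 - 5389) + (10 - 11) = 19876 - 1 = 19875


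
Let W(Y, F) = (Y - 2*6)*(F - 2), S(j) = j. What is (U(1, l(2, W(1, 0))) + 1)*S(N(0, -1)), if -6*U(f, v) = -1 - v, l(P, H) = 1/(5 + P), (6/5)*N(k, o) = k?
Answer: 0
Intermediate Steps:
N(k, o) = 5*k/6
W(Y, F) = (-12 + Y)*(-2 + F) (W(Y, F) = (Y - 12)*(-2 + F) = (-12 + Y)*(-2 + F))
U(f, v) = 1/6 + v/6 (U(f, v) = -(-1 - v)/6 = 1/6 + v/6)
(U(1, l(2, W(1, 0))) + 1)*S(N(0, -1)) = ((1/6 + 1/(6*(5 + 2))) + 1)*((5/6)*0) = ((1/6 + (1/6)/7) + 1)*0 = ((1/6 + (1/6)*(1/7)) + 1)*0 = ((1/6 + 1/42) + 1)*0 = (4/21 + 1)*0 = (25/21)*0 = 0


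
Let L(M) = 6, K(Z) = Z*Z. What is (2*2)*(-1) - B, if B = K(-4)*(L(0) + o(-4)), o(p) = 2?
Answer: -132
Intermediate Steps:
K(Z) = Z²
B = 128 (B = (-4)²*(6 + 2) = 16*8 = 128)
(2*2)*(-1) - B = (2*2)*(-1) - 1*128 = 4*(-1) - 128 = -4 - 128 = -132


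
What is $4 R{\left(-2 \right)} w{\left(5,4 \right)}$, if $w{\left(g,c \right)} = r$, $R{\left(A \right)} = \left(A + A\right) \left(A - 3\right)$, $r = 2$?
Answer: $160$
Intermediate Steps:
$R{\left(A \right)} = 2 A \left(-3 + A\right)$
$w{\left(g,c \right)} = 2$
$4 R{\left(-2 \right)} w{\left(5,4 \right)} = 4 \cdot 2 \left(-2\right) \left(-3 - 2\right) 2 = 4 \cdot 2 \left(-2\right) \left(-5\right) 2 = 4 \cdot 20 \cdot 2 = 80 \cdot 2 = 160$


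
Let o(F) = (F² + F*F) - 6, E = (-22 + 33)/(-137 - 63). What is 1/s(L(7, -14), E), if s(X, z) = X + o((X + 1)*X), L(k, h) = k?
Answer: 1/6273 ≈ 0.00015941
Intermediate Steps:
E = -11/200 (E = 11/(-200) = 11*(-1/200) = -11/200 ≈ -0.055000)
o(F) = -6 + 2*F² (o(F) = (F² + F²) - 6 = 2*F² - 6 = -6 + 2*F²)
s(X, z) = -6 + X + 2*X²*(1 + X)² (s(X, z) = X + (-6 + 2*((X + 1)*X)²) = X + (-6 + 2*((1 + X)*X)²) = X + (-6 + 2*(X*(1 + X))²) = X + (-6 + 2*(X²*(1 + X)²)) = X + (-6 + 2*X²*(1 + X)²) = -6 + X + 2*X²*(1 + X)²)
1/s(L(7, -14), E) = 1/(-6 + 7 + 2*7²*(1 + 7)²) = 1/(-6 + 7 + 2*49*8²) = 1/(-6 + 7 + 2*49*64) = 1/(-6 + 7 + 6272) = 1/6273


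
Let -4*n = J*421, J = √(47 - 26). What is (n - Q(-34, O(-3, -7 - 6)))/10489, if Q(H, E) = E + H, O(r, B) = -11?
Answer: 45/10489 - 421*√21/41956 ≈ -0.041693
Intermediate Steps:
J = √21 ≈ 4.5826
n = -421*√21/4 (n = -√21*421/4 = -421*√21/4 ≈ -482.32)
(n - Q(-34, O(-3, -7 - 6)))/10489 = (-421*√21/4 - (-11 - 34))/10489 = (-421*√21/4 - 1*(-45))*(1/10489) = (-421*√21/4 + 45)*(1/10489) = (45 - 421*√21/4)*(1/10489) = 45/10489 - 421*√21/41956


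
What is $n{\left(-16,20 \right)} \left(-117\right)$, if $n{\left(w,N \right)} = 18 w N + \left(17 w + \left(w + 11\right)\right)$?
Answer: $706329$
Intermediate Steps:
$n{\left(w,N \right)} = 11 + 18 w + 18 N w$ ($n{\left(w,N \right)} = 18 N w + \left(17 w + \left(11 + w\right)\right) = 18 N w + \left(11 + 18 w\right) = 11 + 18 w + 18 N w$)
$n{\left(-16,20 \right)} \left(-117\right) = \left(11 + 18 \left(-16\right) + 18 \cdot 20 \left(-16\right)\right) \left(-117\right) = \left(11 - 288 - 5760\right) \left(-117\right) = \left(-6037\right) \left(-117\right) = 706329$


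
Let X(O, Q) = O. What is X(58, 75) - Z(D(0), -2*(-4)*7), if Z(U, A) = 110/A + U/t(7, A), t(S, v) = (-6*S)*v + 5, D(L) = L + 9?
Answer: 3682695/65716 ≈ 56.040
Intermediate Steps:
D(L) = 9 + L
t(S, v) = 5 - 6*S*v (t(S, v) = -6*S*v + 5 = 5 - 6*S*v)
Z(U, A) = 110/A + U/(5 - 42*A) (Z(U, A) = 110/A + U/(5 - 6*7*A) = 110/A + U/(5 - 42*A))
X(58, 75) - Z(D(0), -2*(-4)*7) = 58 - (-550 + 4620*(-2*(-4)*7) - -2*(-4)*7*(9 + 0))/((-2*(-4)*7)*(-5 + 42*(-2*(-4)*7))) = 58 - (-550 + 4620*(8*7) - 1*8*7*9)/((8*7)*(-5 + 42*(8*7))) = 58 - (-550 + 4620*56 - 1*56*9)/(56*(-5 + 42*56)) = 58 - (-550 + 258720 - 504)/(56*(-5 + 2352)) = 58 - 257666/(56*2347) = 58 - 1*128833/65716 = 58 - 128833/65716 = 3682695/65716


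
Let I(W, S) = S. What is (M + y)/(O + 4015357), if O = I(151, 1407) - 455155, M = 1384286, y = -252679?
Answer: 1131607/3561609 ≈ 0.31772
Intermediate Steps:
O = -453748 (O = 1407 - 455155 = -453748)
(M + y)/(O + 4015357) = (1384286 - 252679)/(-453748 + 4015357) = 1131607/3561609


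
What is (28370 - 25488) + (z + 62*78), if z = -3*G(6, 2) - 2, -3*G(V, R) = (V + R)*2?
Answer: 7732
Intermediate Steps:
G(V, R) = -2*R/3 - 2*V/3 (G(V, R) = -(V + R)*2/3 = -(R + V)*2/3 = -(2*R + 2*V)/3 = -2*R/3 - 2*V/3)
z = 14 (z = -3*(-2/3*2 - 2/3*6) - 2 = -3*(-4/3 - 4) - 2 = -3*(-16/3) - 2 = 16 - 2 = 14)
(28370 - 25488) + (z + 62*78) = (28370 - 25488) + (14 + 62*78) = 2882 + (14 + 4836) = 2882 + 4850 = 7732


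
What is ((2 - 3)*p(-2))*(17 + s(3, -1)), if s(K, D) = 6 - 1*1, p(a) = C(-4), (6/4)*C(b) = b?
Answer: 176/3 ≈ 58.667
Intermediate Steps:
C(b) = 2*b/3
p(a) = -8/3 (p(a) = (⅔)*(-4) = -8/3)
s(K, D) = 5 (s(K, D) = 6 - 1 = 5)
((2 - 3)*p(-2))*(17 + s(3, -1)) = ((2 - 3)*(-8/3))*(17 + 5) = -1*(-8/3)*22 = (8/3)*22 = 176/3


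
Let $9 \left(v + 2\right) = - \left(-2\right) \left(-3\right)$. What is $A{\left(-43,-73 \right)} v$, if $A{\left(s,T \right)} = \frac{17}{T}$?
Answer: $\frac{136}{219} \approx 0.621$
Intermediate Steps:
$v = - \frac{8}{3}$ ($v = -2 + \frac{\left(-1\right) \left(\left(-2\right) \left(-3\right)\right)}{9} = -2 + \frac{\left(-1\right) 6}{9} = -2 + \frac{1}{9} \left(-6\right) = -2 - \frac{2}{3} = - \frac{8}{3} \approx -2.6667$)
$A{\left(-43,-73 \right)} v = \frac{17}{-73} \left(- \frac{8}{3}\right) = 17 \left(- \frac{1}{73}\right) \left(- \frac{8}{3}\right) = \left(- \frac{17}{73}\right) \left(- \frac{8}{3}\right) = \frac{136}{219}$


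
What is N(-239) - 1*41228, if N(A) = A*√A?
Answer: -41228 - 239*I*√239 ≈ -41228.0 - 3694.9*I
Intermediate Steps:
N(A) = A^(3/2)
N(-239) - 1*41228 = (-239)^(3/2) - 1*41228 = -239*I*√239 - 41228 = -41228 - 239*I*√239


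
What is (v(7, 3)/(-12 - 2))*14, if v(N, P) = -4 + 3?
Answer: 1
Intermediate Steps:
v(N, P) = -1
(v(7, 3)/(-12 - 2))*14 = (-1/(-12 - 2))*14 = (-1/(-14))*14 = -1/14*(-1)*14 = (1/14)*14 = 1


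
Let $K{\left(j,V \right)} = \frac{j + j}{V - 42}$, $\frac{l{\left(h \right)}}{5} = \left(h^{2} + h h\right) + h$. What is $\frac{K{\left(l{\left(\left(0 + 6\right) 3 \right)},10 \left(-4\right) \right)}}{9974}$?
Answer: $- \frac{1665}{204467} \approx -0.0081431$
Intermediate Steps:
$l{\left(h \right)} = 5 h + 10 h^{2}$ ($l{\left(h \right)} = 5 \left(\left(h^{2} + h h\right) + h\right) = 5 \left(\left(h^{2} + h^{2}\right) + h\right) = 5 \left(2 h^{2} + h\right) = 5 \left(h + 2 h^{2}\right) = 5 h + 10 h^{2}$)
$K{\left(j,V \right)} = \frac{2 j}{-42 + V}$
$\frac{K{\left(l{\left(\left(0 + 6\right) 3 \right)},10 \left(-4\right) \right)}}{9974} = \frac{2 \cdot 5 \left(0 + 6\right) 3 \left(1 + 2 \left(0 + 6\right) 3\right) \frac{1}{-42 + 10 \left(-4\right)}}{9974} = \frac{2 \cdot 5 \cdot 6 \cdot 3 \left(1 + 2 \cdot 6 \cdot 3\right)}{-42 - 40} \cdot \frac{1}{9974} = \frac{2 \cdot 5 \cdot 18 \left(1 + 2 \cdot 18\right)}{-82} \cdot \frac{1}{9974} = 2 \cdot 5 \cdot 18 \left(1 + 36\right) \left(- \frac{1}{82}\right) \frac{1}{9974} = 2 \cdot 5 \cdot 18 \cdot 37 \left(- \frac{1}{82}\right) \frac{1}{9974} = 2 \cdot 3330 \left(- \frac{1}{82}\right) \frac{1}{9974} = \left(- \frac{3330}{41}\right) \frac{1}{9974} = - \frac{1665}{204467}$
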